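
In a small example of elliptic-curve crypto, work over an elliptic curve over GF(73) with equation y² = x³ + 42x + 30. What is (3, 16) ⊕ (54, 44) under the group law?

(3, 16) + (54, 44). λ = (44 - 16)/(54 - 3) ≡ 28/51 mod 73. 51⁻¹ ≡ 63 (mod 73) since 51·63 = 3213 ≡ 1, so λ ≡ 12.
  x = λ² - 3 - 54 = 144 - 57 ≡ 14; y = λ·(3 - 14) - 16 ≡ 71. → (14, 71)

(14, 71)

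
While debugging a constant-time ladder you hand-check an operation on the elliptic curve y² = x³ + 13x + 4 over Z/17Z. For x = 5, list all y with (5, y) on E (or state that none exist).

x³ + 13x + 4 = 194 ≡ 7 (mod 17).
7 is a non-residue mod 17; no y exists.

none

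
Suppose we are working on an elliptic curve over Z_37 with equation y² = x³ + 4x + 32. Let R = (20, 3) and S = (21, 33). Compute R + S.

(8, 24)

(20, 3) + (21, 33). λ = (33 - 3)/(21 - 20) ≡ 30/1 mod 37. 1⁻¹ ≡ 1 (mod 37), so λ ≡ 30.
  x = λ² - 20 - 21 = 900 - 41 ≡ 8; y = λ·(20 - 8) - 3 ≡ 24. → (8, 24)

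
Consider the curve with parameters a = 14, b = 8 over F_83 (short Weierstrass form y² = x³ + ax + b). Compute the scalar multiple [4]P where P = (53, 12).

(5, 28)

Repeated addition: build up to 4P.
2P: tangent at (53, 12): λ = (3·53² + 14)/(2·12) ≡ 58/24. 24⁻¹ ≡ 45 (mod 83) since 24·45 = 1080 ≡ 1, so λ ≡ 58·45 ≡ 37.
  x = λ² - 53 - 53 = 1369 - 106 ≡ 18; y = λ·(53 - 18) - 12 ≡ 38. → (18, 38)
3P: (18, 38) + (53, 12). λ = (12 - 38)/(53 - 18) ≡ 57/35 mod 83. 35⁻¹ ≡ 19 (mod 83) since 35·19 = 665 ≡ 1, so λ ≡ 4.
  x = λ² - 18 - 53 = 16 - 71 ≡ 28; y = λ·(18 - 28) - 38 ≡ 5. → (28, 5)
4P: (28, 5) + (53, 12). λ = (12 - 5)/(53 - 28) ≡ 7/25 mod 83. 25⁻¹ ≡ 10 (mod 83) since 25·10 = 250 ≡ 1, so λ ≡ 70.
  x = λ² - 28 - 53 = 4900 - 81 ≡ 5; y = λ·(28 - 5) - 5 ≡ 28. → (5, 28)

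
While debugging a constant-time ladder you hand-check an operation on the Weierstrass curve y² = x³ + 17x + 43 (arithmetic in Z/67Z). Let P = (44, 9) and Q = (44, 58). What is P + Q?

O

The two points share x = 44 and their y-coordinates satisfy 9 + 58 ≡ 0 (mod 67), so they are inverses. Their sum is O.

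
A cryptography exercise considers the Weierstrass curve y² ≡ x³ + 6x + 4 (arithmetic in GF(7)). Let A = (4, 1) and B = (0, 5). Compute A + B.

(4, 1) + (0, 5). λ = (5 - 1)/(0 - 4) ≡ 4/3 mod 7. 3⁻¹ ≡ 5 (mod 7), so λ ≡ 6.
  x = λ² - 4 - 0 = 36 - 4 ≡ 4; y = λ·(4 - 4) - 1 ≡ 6. → (4, 6)

(4, 6)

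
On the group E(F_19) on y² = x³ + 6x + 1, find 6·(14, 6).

Write G = (14, 6).
Repeated addition: build up to 6G.
2G: tangent at (14, 6): λ = (3·14² + 6)/(2·6) ≡ 5/12. 12⁻¹ ≡ 8 (mod 19), so λ ≡ 5·8 ≡ 2.
  x = λ² - 14 - 14 = 4 - 28 ≡ 14; y = λ·(14 - 14) - 6 ≡ 13. → (14, 13)
3G: (14, 13) + (14, 6): same x and y₁ ≡ -y₂, so the sum is O.
4G: O + (14, 6) = (14, 6) (identity).
5G: tangent at (14, 6): λ = (3·14² + 6)/(2·6) ≡ 5/12. 12⁻¹ ≡ 8 (mod 19) since 12·8 = 96 ≡ 1, so λ ≡ 5·8 ≡ 2.
  x = λ² - 14 - 14 = 4 - 28 ≡ 14; y = λ·(14 - 14) - 6 ≡ 13. → (14, 13)
6G: (14, 13) + (14, 6): same x and y₁ ≡ -y₂, so the sum is O.

O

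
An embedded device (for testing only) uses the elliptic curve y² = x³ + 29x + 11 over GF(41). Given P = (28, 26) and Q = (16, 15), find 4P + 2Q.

First 4P:
Repeated addition: build up to 4P.
2P: tangent at (28, 26): λ = (3·28² + 29)/(2·26) ≡ 3/11. 11⁻¹ ≡ 15 (mod 41), so λ ≡ 3·15 ≡ 4.
  x = λ² - 28 - 28 = 16 - 56 ≡ 1; y = λ·(28 - 1) - 26 ≡ 0. → (1, 0)
3P: (1, 0) + (28, 26). λ = (26 - 0)/(28 - 1) ≡ 26/27 mod 41. 27⁻¹ ≡ 38 (mod 41), so λ ≡ 4.
  x = λ² - 1 - 28 = 16 - 29 ≡ 28; y = λ·(1 - 28) - 0 ≡ 15. → (28, 15)
4P: (28, 15) + (28, 26): same x and y₁ ≡ -y₂, so the sum is O.
4P = O.
Next 2Q:
Repeated addition: build up to 2Q.
2Q: tangent at (16, 15): λ = (3·16² + 29)/(2·15) ≡ 18/30. 30⁻¹ ≡ 26 (mod 41) since 30·26 = 780 ≡ 1, so λ ≡ 18·26 ≡ 17.
  x = λ² - 16 - 16 = 289 - 32 ≡ 11; y = λ·(16 - 11) - 15 ≡ 29. → (11, 29)
2Q = (11, 29).
Finally 4P + 2Q:
O + (11, 29) = (11, 29) (identity).

(11, 29)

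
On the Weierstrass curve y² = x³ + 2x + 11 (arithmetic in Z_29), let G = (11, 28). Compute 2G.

(14, 12)

tangent at (11, 28): λ = (3·11² + 2)/(2·28) ≡ 17/27. 27⁻¹ ≡ 14 (mod 29) since 27·14 = 378 ≡ 1, so λ ≡ 17·14 ≡ 6.
  x = λ² - 11 - 11 = 36 - 22 ≡ 14; y = λ·(11 - 14) - 28 ≡ 12. → (14, 12)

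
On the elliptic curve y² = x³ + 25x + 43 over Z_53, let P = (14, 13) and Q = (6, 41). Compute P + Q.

(14, 13) + (6, 41). λ = (41 - 13)/(6 - 14) ≡ 28/45 mod 53. 45⁻¹ ≡ 33 (mod 53), so λ ≡ 23.
  x = λ² - 14 - 6 = 529 - 20 ≡ 32; y = λ·(14 - 32) - 13 ≡ 50. → (32, 50)

(32, 50)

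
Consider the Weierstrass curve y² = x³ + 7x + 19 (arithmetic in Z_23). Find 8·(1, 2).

Write Q = (1, 2).
Double-and-add on 8 = (1000)₂. Start with Q = (1, 2) for the leading 1-bit.
double: tangent at (1, 2): λ = (3·1² + 7)/(2·2) ≡ 10/4. 4⁻¹ ≡ 6 (mod 23), so λ ≡ 10·6 ≡ 14.
  x = λ² - 1 - 1 = 196 - 2 ≡ 10; y = λ·(1 - 10) - 2 ≡ 10. → (10, 10)
double: tangent at (10, 10): λ = (3·10² + 7)/(2·10) ≡ 8/20. 20⁻¹ ≡ 15 (mod 23), so λ ≡ 8·15 ≡ 5.
  x = λ² - 10 - 10 = 25 - 20 ≡ 5; y = λ·(10 - 5) - 10 ≡ 15. → (5, 15)
double: tangent at (5, 15): λ = (3·5² + 7)/(2·15) ≡ 13/7. 7⁻¹ ≡ 10 (mod 23), so λ ≡ 13·10 ≡ 15.
  x = λ² - 5 - 5 = 225 - 10 ≡ 8; y = λ·(5 - 8) - 15 ≡ 9. → (8, 9)

(8, 9)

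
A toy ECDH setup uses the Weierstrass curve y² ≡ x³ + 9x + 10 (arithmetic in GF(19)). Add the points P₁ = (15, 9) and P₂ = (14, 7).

(15, 9) + (14, 7). λ = (7 - 9)/(14 - 15) ≡ 17/18 mod 19. 18⁻¹ ≡ 18 (mod 19) since 18·18 = 324 ≡ 1, so λ ≡ 2.
  x = λ² - 15 - 14 = 4 - 29 ≡ 13; y = λ·(15 - 13) - 9 ≡ 14. → (13, 14)

(13, 14)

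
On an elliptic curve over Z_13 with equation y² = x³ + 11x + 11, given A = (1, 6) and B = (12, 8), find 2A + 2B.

(12, 8)

First 2A:
Repeated addition: build up to 2A.
2A: tangent at (1, 6): λ = (3·1² + 11)/(2·6) ≡ 1/12. 12⁻¹ ≡ 12 (mod 13) since 12·12 = 144 ≡ 1, so λ ≡ 1·12 ≡ 12.
  x = λ² - 1 - 1 = 144 - 2 ≡ 12; y = λ·(1 - 12) - 6 ≡ 5. → (12, 5)
2A = (12, 5).
Next 2B:
Repeated addition: build up to 2B.
2B: tangent at (12, 8): λ = (3·12² + 11)/(2·8) ≡ 1/3. 3⁻¹ ≡ 9 (mod 13), so λ ≡ 1·9 ≡ 9.
  x = λ² - 12 - 12 = 81 - 24 ≡ 5; y = λ·(12 - 5) - 8 ≡ 3. → (5, 3)
2B = (5, 3).
Finally 2A + 2B:
(12, 5) + (5, 3). λ = (3 - 5)/(5 - 12) ≡ 11/6 mod 13. 6⁻¹ ≡ 11 (mod 13) since 6·11 = 66 ≡ 1, so λ ≡ 4.
  x = λ² - 12 - 5 = 16 - 17 ≡ 12; y = λ·(12 - 12) - 5 ≡ 8. → (12, 8)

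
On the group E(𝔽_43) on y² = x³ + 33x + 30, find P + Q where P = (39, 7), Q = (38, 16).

(4, 22)

(39, 7) + (38, 16). λ = (16 - 7)/(38 - 39) ≡ 9/42 mod 43. 42⁻¹ ≡ 42 (mod 43) since 42·42 = 1764 ≡ 1, so λ ≡ 34.
  x = λ² - 39 - 38 = 1156 - 77 ≡ 4; y = λ·(39 - 4) - 7 ≡ 22. → (4, 22)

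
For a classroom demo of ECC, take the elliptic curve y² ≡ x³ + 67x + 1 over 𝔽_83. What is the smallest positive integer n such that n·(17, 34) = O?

2P: tangent at (17, 34): λ = (3·17² + 67)/(2·34) ≡ 21/68. 68⁻¹ ≡ 11 (mod 83) since 68·11 = 748 ≡ 1, so λ ≡ 21·11 ≡ 65.
  x = λ² - 17 - 17 = 4225 - 34 ≡ 41; y = λ·(17 - 41) - 34 ≡ 66. → (41, 66)
3P: (41, 66) + (17, 34). λ = (34 - 66)/(17 - 41) ≡ 51/59 mod 83. 59⁻¹ ≡ 38 (mod 83) since 59·38 = 2242 ≡ 1, so λ ≡ 29.
  x = λ² - 41 - 17 = 841 - 58 ≡ 36; y = λ·(41 - 36) - 66 ≡ 79. → (36, 79)
4P: (36, 79) + (17, 34). λ = (34 - 79)/(17 - 36) ≡ 38/64 mod 83. 64⁻¹ ≡ 48 (mod 83) since 64·48 = 3072 ≡ 1, so λ ≡ 81.
  x = λ² - 36 - 17 = 6561 - 53 ≡ 34; y = λ·(36 - 34) - 79 ≡ 0. → (34, 0)
5P: (34, 0) + (17, 34). λ = (34 - 0)/(17 - 34) ≡ 34/66 mod 83. 66⁻¹ ≡ 39 (mod 83) since 66·39 = 2574 ≡ 1, so λ ≡ 81.
  x = λ² - 34 - 17 = 6561 - 51 ≡ 36; y = λ·(34 - 36) - 0 ≡ 4. → (36, 4)
6P: (36, 4) + (17, 34). λ = (34 - 4)/(17 - 36) ≡ 30/64 mod 83. 64⁻¹ ≡ 48 (mod 83), so λ ≡ 29.
  x = λ² - 36 - 17 = 841 - 53 ≡ 41; y = λ·(36 - 41) - 4 ≡ 17. → (41, 17)
7P: (41, 17) + (17, 34). λ = (34 - 17)/(17 - 41) ≡ 17/59 mod 83. 59⁻¹ ≡ 38 (mod 83) since 59·38 = 2242 ≡ 1, so λ ≡ 65.
  x = λ² - 41 - 17 = 4225 - 58 ≡ 17; y = λ·(41 - 17) - 17 ≡ 49. → (17, 49)
8P: (17, 49) + (17, 34): same x and y₁ ≡ -y₂, so the sum is O.
8P = O, so the order is 8.

8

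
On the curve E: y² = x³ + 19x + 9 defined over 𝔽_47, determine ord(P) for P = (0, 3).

2P: tangent at (0, 3): λ = (3·0² + 19)/(2·3) ≡ 19/6. 6⁻¹ ≡ 8 (mod 47), so λ ≡ 19·8 ≡ 11.
  x = λ² - 0 - 0 = 121 - 0 ≡ 27; y = λ·(0 - 27) - 3 ≡ 29. → (27, 29)
3P: (27, 29) + (0, 3). λ = (3 - 29)/(0 - 27) ≡ 21/20 mod 47. 20⁻¹ ≡ 40 (mod 47) since 20·40 = 800 ≡ 1, so λ ≡ 41.
  x = λ² - 27 - 0 = 1681 - 27 ≡ 9; y = λ·(27 - 9) - 29 ≡ 4. → (9, 4)
4P: (9, 4) + (0, 3). λ = (3 - 4)/(0 - 9) ≡ 46/38 mod 47. 38⁻¹ ≡ 26 (mod 47) since 38·26 = 988 ≡ 1, so λ ≡ 21.
  x = λ² - 9 - 0 = 441 - 9 ≡ 9; y = λ·(9 - 9) - 4 ≡ 43. → (9, 43)
5P: (9, 43) + (0, 3). λ = (3 - 43)/(0 - 9) ≡ 7/38 mod 47. 38⁻¹ ≡ 26 (mod 47) since 38·26 = 988 ≡ 1, so λ ≡ 41.
  x = λ² - 9 - 0 = 1681 - 9 ≡ 27; y = λ·(9 - 27) - 43 ≡ 18. → (27, 18)
6P: (27, 18) + (0, 3). λ = (3 - 18)/(0 - 27) ≡ 32/20 mod 47. 20⁻¹ ≡ 40 (mod 47), so λ ≡ 11.
  x = λ² - 27 - 0 = 121 - 27 ≡ 0; y = λ·(27 - 0) - 18 ≡ 44. → (0, 44)
7P: (0, 44) + (0, 3): same x and y₁ ≡ -y₂, so the sum is 𝒪.
7P = 𝒪, so the order is 7.

7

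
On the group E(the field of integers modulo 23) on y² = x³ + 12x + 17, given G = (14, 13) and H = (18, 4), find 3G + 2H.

(2, 16)

First 3G:
Repeated addition: build up to 3G.
2G: tangent at (14, 13): λ = (3·14² + 12)/(2·13) ≡ 2/3. 3⁻¹ ≡ 8 (mod 23), so λ ≡ 2·8 ≡ 16.
  x = λ² - 14 - 14 = 256 - 28 ≡ 21; y = λ·(14 - 21) - 13 ≡ 13. → (21, 13)
3G: (21, 13) + (14, 13). λ = (13 - 13)/(14 - 21) ≡ 0/16 mod 23. 16⁻¹ ≡ 13 (mod 23), so λ ≡ 0.
  x = λ² - 21 - 14 = 0 - 35 ≡ 11; y = λ·(21 - 11) - 13 ≡ 10. → (11, 10)
3G = (11, 10).
Next 2H:
Repeated addition: build up to 2H.
2H: tangent at (18, 4): λ = (3·18² + 12)/(2·4) ≡ 18/8. 8⁻¹ ≡ 3 (mod 23), so λ ≡ 18·3 ≡ 8.
  x = λ² - 18 - 18 = 64 - 36 ≡ 5; y = λ·(18 - 5) - 4 ≡ 8. → (5, 8)
2H = (5, 8).
Finally 3G + 2H:
(11, 10) + (5, 8). λ = (8 - 10)/(5 - 11) ≡ 21/17 mod 23. 17⁻¹ ≡ 19 (mod 23) since 17·19 = 323 ≡ 1, so λ ≡ 8.
  x = λ² - 11 - 5 = 64 - 16 ≡ 2; y = λ·(11 - 2) - 10 ≡ 16. → (2, 16)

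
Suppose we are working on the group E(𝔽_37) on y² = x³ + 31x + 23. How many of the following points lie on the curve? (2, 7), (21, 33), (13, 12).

1

(2, 7): 7² ≡ 12, rhs ≡ 19 → off.
(21, 33): 33² ≡ 16, rhs ≡ 19 → off.
(13, 12): 12² ≡ 33, rhs ≡ 33 → on.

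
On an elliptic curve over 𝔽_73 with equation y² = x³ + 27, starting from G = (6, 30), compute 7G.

(6, 30)

Double-and-add on 7 = (111)₂. Start with G = (6, 30) for the leading 1-bit.
double: tangent at (6, 30): λ = (3·6² + 0)/(2·30) ≡ 35/60. 60⁻¹ ≡ 28 (mod 73) since 60·28 = 1680 ≡ 1, so λ ≡ 35·28 ≡ 31.
  x = λ² - 6 - 6 = 961 - 12 ≡ 0; y = λ·(6 - 0) - 30 ≡ 10. → (0, 10)
add G: (0, 10) + (6, 30). λ = (30 - 10)/(6 - 0) ≡ 20/6 mod 73. 6⁻¹ ≡ 61 (mod 73) since 6·61 = 366 ≡ 1, so λ ≡ 52.
  x = λ² - 0 - 6 = 2704 - 6 ≡ 70; y = λ·(0 - 70) - 10 ≡ 0. → (70, 0)
double: (70, 0) + (70, 0): same x and y₁ ≡ -y₂, so the sum is the point at infinity.
add G: the point at infinity + (6, 30) = (6, 30) (identity).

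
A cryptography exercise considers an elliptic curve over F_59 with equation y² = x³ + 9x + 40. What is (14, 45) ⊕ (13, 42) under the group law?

(41, 51)

(14, 45) + (13, 42). λ = (42 - 45)/(13 - 14) ≡ 56/58 mod 59. 58⁻¹ ≡ 58 (mod 59), so λ ≡ 3.
  x = λ² - 14 - 13 = 9 - 27 ≡ 41; y = λ·(14 - 41) - 45 ≡ 51. → (41, 51)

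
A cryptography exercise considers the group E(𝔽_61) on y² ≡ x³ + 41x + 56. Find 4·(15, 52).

Write Q = (15, 52).
Repeated addition: build up to 4Q.
2Q: tangent at (15, 52): λ = (3·15² + 41)/(2·52) ≡ 45/43. 43⁻¹ ≡ 44 (mod 61), so λ ≡ 45·44 ≡ 28.
  x = λ² - 15 - 15 = 784 - 30 ≡ 22; y = λ·(15 - 22) - 52 ≡ 57. → (22, 57)
3Q: (22, 57) + (15, 52). λ = (52 - 57)/(15 - 22) ≡ 56/54 mod 61. 54⁻¹ ≡ 26 (mod 61) since 54·26 = 1404 ≡ 1, so λ ≡ 53.
  x = λ² - 22 - 15 = 2809 - 37 ≡ 27; y = λ·(22 - 27) - 57 ≡ 44. → (27, 44)
4Q: (27, 44) + (15, 52). λ = (52 - 44)/(15 - 27) ≡ 8/49 mod 61. 49⁻¹ ≡ 5 (mod 61), so λ ≡ 40.
  x = λ² - 27 - 15 = 1600 - 42 ≡ 33; y = λ·(27 - 33) - 44 ≡ 21. → (33, 21)

(33, 21)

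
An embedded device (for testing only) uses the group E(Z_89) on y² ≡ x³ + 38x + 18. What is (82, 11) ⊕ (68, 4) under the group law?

(82, 11) + (68, 4). λ = (4 - 11)/(68 - 82) ≡ 82/75 mod 89. 75⁻¹ ≡ 19 (mod 89), so λ ≡ 45.
  x = λ² - 82 - 68 = 2025 - 150 ≡ 6; y = λ·(82 - 6) - 11 ≡ 27. → (6, 27)

(6, 27)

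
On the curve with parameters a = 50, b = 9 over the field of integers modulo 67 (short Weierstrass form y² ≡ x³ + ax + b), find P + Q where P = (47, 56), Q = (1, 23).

(47, 56) + (1, 23). λ = (23 - 56)/(1 - 47) ≡ 34/21 mod 67. 21⁻¹ ≡ 16 (mod 67) since 21·16 = 336 ≡ 1, so λ ≡ 8.
  x = λ² - 47 - 1 = 64 - 48 ≡ 16; y = λ·(47 - 16) - 56 ≡ 58. → (16, 58)

(16, 58)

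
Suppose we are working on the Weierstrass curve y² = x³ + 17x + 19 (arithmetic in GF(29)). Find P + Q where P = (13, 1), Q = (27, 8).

(13, 1) + (27, 8). λ = (8 - 1)/(27 - 13) ≡ 7/14 mod 29. 14⁻¹ ≡ 27 (mod 29), so λ ≡ 15.
  x = λ² - 13 - 27 = 225 - 40 ≡ 11; y = λ·(13 - 11) - 1 ≡ 0. → (11, 0)

(11, 0)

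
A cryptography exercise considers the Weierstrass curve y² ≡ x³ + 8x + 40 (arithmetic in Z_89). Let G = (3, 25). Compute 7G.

Repeated addition: build up to 7G.
2G: tangent at (3, 25): λ = (3·3² + 8)/(2·25) ≡ 35/50. 50⁻¹ ≡ 73 (mod 89), so λ ≡ 35·73 ≡ 63.
  x = λ² - 3 - 3 = 3969 - 6 ≡ 47; y = λ·(3 - 47) - 25 ≡ 51. → (47, 51)
3G: (47, 51) + (3, 25). λ = (25 - 51)/(3 - 47) ≡ 63/45 mod 89. 45⁻¹ ≡ 2 (mod 89), so λ ≡ 37.
  x = λ² - 47 - 3 = 1369 - 50 ≡ 73; y = λ·(47 - 73) - 51 ≡ 55. → (73, 55)
4G: (73, 55) + (3, 25). λ = (25 - 55)/(3 - 73) ≡ 59/19 mod 89. 19⁻¹ ≡ 75 (mod 89), so λ ≡ 64.
  x = λ² - 73 - 3 = 4096 - 76 ≡ 15; y = λ·(73 - 15) - 55 ≡ 8. → (15, 8)
5G: (15, 8) + (3, 25). λ = (25 - 8)/(3 - 15) ≡ 17/77 mod 89. 77⁻¹ ≡ 37 (mod 89), so λ ≡ 6.
  x = λ² - 15 - 3 = 36 - 18 ≡ 18; y = λ·(15 - 18) - 8 ≡ 63. → (18, 63)
6G: (18, 63) + (3, 25). λ = (25 - 63)/(3 - 18) ≡ 51/74 mod 89. 74⁻¹ ≡ 83 (mod 89), so λ ≡ 50.
  x = λ² - 18 - 3 = 2500 - 21 ≡ 76; y = λ·(18 - 76) - 63 ≡ 63. → (76, 63)
7G: (76, 63) + (3, 25). λ = (25 - 63)/(3 - 76) ≡ 51/16 mod 89. 16⁻¹ ≡ 39 (mod 89) since 16·39 = 624 ≡ 1, so λ ≡ 31.
  x = λ² - 76 - 3 = 961 - 79 ≡ 81; y = λ·(76 - 81) - 63 ≡ 49. → (81, 49)

(81, 49)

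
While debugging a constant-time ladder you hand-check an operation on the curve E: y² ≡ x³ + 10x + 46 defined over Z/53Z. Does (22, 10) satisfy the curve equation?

y² = 10² ≡ 47; x³ + 10x + 46 = 10914 ≡ 49 (mod 53). 47 ≠ 49.

no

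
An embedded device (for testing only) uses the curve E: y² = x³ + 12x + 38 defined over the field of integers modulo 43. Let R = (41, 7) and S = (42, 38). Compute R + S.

(41, 7) + (42, 38). λ = (38 - 7)/(42 - 41) ≡ 31/1 mod 43. 1⁻¹ ≡ 1 (mod 43), so λ ≡ 31.
  x = λ² - 41 - 42 = 961 - 83 ≡ 18; y = λ·(41 - 18) - 7 ≡ 18. → (18, 18)

(18, 18)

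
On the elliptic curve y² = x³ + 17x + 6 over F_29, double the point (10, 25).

(0, 21)

tangent at (10, 25): λ = (3·10² + 17)/(2·25) ≡ 27/21. 21⁻¹ ≡ 18 (mod 29), so λ ≡ 27·18 ≡ 22.
  x = λ² - 10 - 10 = 484 - 20 ≡ 0; y = λ·(10 - 0) - 25 ≡ 21. → (0, 21)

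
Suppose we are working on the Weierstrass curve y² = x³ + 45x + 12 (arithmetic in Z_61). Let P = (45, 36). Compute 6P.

(29, 5)

Repeated addition: build up to 6P.
2P: tangent at (45, 36): λ = (3·45² + 45)/(2·36) ≡ 20/11. 11⁻¹ ≡ 50 (mod 61), so λ ≡ 20·50 ≡ 24.
  x = λ² - 45 - 45 = 576 - 90 ≡ 59; y = λ·(45 - 59) - 36 ≡ 55. → (59, 55)
3P: (59, 55) + (45, 36). λ = (36 - 55)/(45 - 59) ≡ 42/47 mod 61. 47⁻¹ ≡ 13 (mod 61), so λ ≡ 58.
  x = λ² - 59 - 45 = 3364 - 104 ≡ 27; y = λ·(59 - 27) - 55 ≡ 32. → (27, 32)
4P: (27, 32) + (45, 36). λ = (36 - 32)/(45 - 27) ≡ 4/18 mod 61. 18⁻¹ ≡ 17 (mod 61), so λ ≡ 7.
  x = λ² - 27 - 45 = 49 - 72 ≡ 38; y = λ·(27 - 38) - 32 ≡ 13. → (38, 13)
5P: (38, 13) + (45, 36). λ = (36 - 13)/(45 - 38) ≡ 23/7 mod 61. 7⁻¹ ≡ 35 (mod 61) since 7·35 = 245 ≡ 1, so λ ≡ 12.
  x = λ² - 38 - 45 = 144 - 83 ≡ 0; y = λ·(38 - 0) - 13 ≡ 16. → (0, 16)
6P: (0, 16) + (45, 36). λ = (36 - 16)/(45 - 0) ≡ 20/45 mod 61. 45⁻¹ ≡ 19 (mod 61), so λ ≡ 14.
  x = λ² - 0 - 45 = 196 - 45 ≡ 29; y = λ·(0 - 29) - 16 ≡ 5. → (29, 5)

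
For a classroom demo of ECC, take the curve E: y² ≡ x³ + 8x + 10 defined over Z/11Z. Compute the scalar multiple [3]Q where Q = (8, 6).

Repeated addition: build up to 3Q.
2Q: tangent at (8, 6): λ = (3·8² + 8)/(2·6) ≡ 2/1. 1⁻¹ ≡ 1 (mod 11) since 1·1 = 1 ≡ 1, so λ ≡ 2·1 ≡ 2.
  x = λ² - 8 - 8 = 4 - 16 ≡ 10; y = λ·(8 - 10) - 6 ≡ 1. → (10, 1)
3Q: (10, 1) + (8, 6). λ = (6 - 1)/(8 - 10) ≡ 5/9 mod 11. 9⁻¹ ≡ 5 (mod 11), so λ ≡ 3.
  x = λ² - 10 - 8 = 9 - 18 ≡ 2; y = λ·(10 - 2) - 1 ≡ 1. → (2, 1)

(2, 1)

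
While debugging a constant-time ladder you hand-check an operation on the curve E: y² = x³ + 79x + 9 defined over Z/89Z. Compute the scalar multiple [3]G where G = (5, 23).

(50, 40)

Repeated addition: build up to 3G.
2G: tangent at (5, 23): λ = (3·5² + 79)/(2·23) ≡ 65/46. 46⁻¹ ≡ 60 (mod 89) since 46·60 = 2760 ≡ 1, so λ ≡ 65·60 ≡ 73.
  x = λ² - 5 - 5 = 5329 - 10 ≡ 68; y = λ·(5 - 68) - 23 ≡ 6. → (68, 6)
3G: (68, 6) + (5, 23). λ = (23 - 6)/(5 - 68) ≡ 17/26 mod 89. 26⁻¹ ≡ 24 (mod 89), so λ ≡ 52.
  x = λ² - 68 - 5 = 2704 - 73 ≡ 50; y = λ·(68 - 50) - 6 ≡ 40. → (50, 40)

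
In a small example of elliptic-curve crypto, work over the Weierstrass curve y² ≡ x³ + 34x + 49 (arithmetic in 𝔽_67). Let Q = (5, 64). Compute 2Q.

tangent at (5, 64): λ = (3·5² + 34)/(2·64) ≡ 42/61. 61⁻¹ ≡ 11 (mod 67), so λ ≡ 42·11 ≡ 60.
  x = λ² - 5 - 5 = 3600 - 10 ≡ 39; y = λ·(5 - 39) - 64 ≡ 40. → (39, 40)

(39, 40)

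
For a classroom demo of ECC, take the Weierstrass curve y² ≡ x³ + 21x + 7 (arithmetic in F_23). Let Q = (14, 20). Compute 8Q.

(1, 12)

Double-and-add on 8 = (1000)₂. Start with Q = (14, 20) for the leading 1-bit.
double: tangent at (14, 20): λ = (3·14² + 21)/(2·20) ≡ 11/17. 17⁻¹ ≡ 19 (mod 23) since 17·19 = 323 ≡ 1, so λ ≡ 11·19 ≡ 2.
  x = λ² - 14 - 14 = 4 - 28 ≡ 22; y = λ·(14 - 22) - 20 ≡ 10. → (22, 10)
double: tangent at (22, 10): λ = (3·22² + 21)/(2·10) ≡ 1/20. 20⁻¹ ≡ 15 (mod 23), so λ ≡ 1·15 ≡ 15.
  x = λ² - 22 - 22 = 225 - 44 ≡ 20; y = λ·(22 - 20) - 10 ≡ 20. → (20, 20)
double: tangent at (20, 20): λ = (3·20² + 21)/(2·20) ≡ 2/17. 17⁻¹ ≡ 19 (mod 23), so λ ≡ 2·19 ≡ 15.
  x = λ² - 20 - 20 = 225 - 40 ≡ 1; y = λ·(20 - 1) - 20 ≡ 12. → (1, 12)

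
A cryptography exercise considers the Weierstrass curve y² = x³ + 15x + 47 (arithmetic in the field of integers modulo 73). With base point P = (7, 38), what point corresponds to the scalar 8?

Repeated addition: build up to 8P.
2P: tangent at (7, 38): λ = (3·7² + 15)/(2·38) ≡ 16/3. 3⁻¹ ≡ 49 (mod 73) since 3·49 = 147 ≡ 1, so λ ≡ 16·49 ≡ 54.
  x = λ² - 7 - 7 = 2916 - 14 ≡ 55; y = λ·(7 - 55) - 38 ≡ 71. → (55, 71)
3P: (55, 71) + (7, 38). λ = (38 - 71)/(7 - 55) ≡ 40/25 mod 73. 25⁻¹ ≡ 38 (mod 73) since 25·38 = 950 ≡ 1, so λ ≡ 60.
  x = λ² - 55 - 7 = 3600 - 62 ≡ 34; y = λ·(55 - 34) - 71 ≡ 21. → (34, 21)
4P: (34, 21) + (7, 38). λ = (38 - 21)/(7 - 34) ≡ 17/46 mod 73. 46⁻¹ ≡ 27 (mod 73), so λ ≡ 21.
  x = λ² - 34 - 7 = 441 - 41 ≡ 35; y = λ·(34 - 35) - 21 ≡ 31. → (35, 31)
5P: (35, 31) + (7, 38). λ = (38 - 31)/(7 - 35) ≡ 7/45 mod 73. 45⁻¹ ≡ 13 (mod 73), so λ ≡ 18.
  x = λ² - 35 - 7 = 324 - 42 ≡ 63; y = λ·(35 - 63) - 31 ≡ 49. → (63, 49)
6P: (63, 49) + (7, 38). λ = (38 - 49)/(7 - 63) ≡ 62/17 mod 73. 17⁻¹ ≡ 43 (mod 73), so λ ≡ 38.
  x = λ² - 63 - 7 = 1444 - 70 ≡ 60; y = λ·(63 - 60) - 49 ≡ 65. → (60, 65)
7P: (60, 65) + (7, 38). λ = (38 - 65)/(7 - 60) ≡ 46/20 mod 73. 20⁻¹ ≡ 11 (mod 73), so λ ≡ 68.
  x = λ² - 60 - 7 = 4624 - 67 ≡ 31; y = λ·(60 - 31) - 65 ≡ 9. → (31, 9)
8P: (31, 9) + (7, 38). λ = (38 - 9)/(7 - 31) ≡ 29/49 mod 73. 49⁻¹ ≡ 3 (mod 73), so λ ≡ 14.
  x = λ² - 31 - 7 = 196 - 38 ≡ 12; y = λ·(31 - 12) - 9 ≡ 38. → (12, 38)

(12, 38)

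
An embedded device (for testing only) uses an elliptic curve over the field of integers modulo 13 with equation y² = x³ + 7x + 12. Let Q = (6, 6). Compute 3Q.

Repeated addition: build up to 3Q.
2Q: tangent at (6, 6): λ = (3·6² + 7)/(2·6) ≡ 11/12. 12⁻¹ ≡ 12 (mod 13), so λ ≡ 11·12 ≡ 2.
  x = λ² - 6 - 6 = 4 - 12 ≡ 5; y = λ·(6 - 5) - 6 ≡ 9. → (5, 9)
3Q: (5, 9) + (6, 6). λ = (6 - 9)/(6 - 5) ≡ 10/1 mod 13. 1⁻¹ ≡ 1 (mod 13) since 1·1 = 1 ≡ 1, so λ ≡ 10.
  x = λ² - 5 - 6 = 100 - 11 ≡ 11; y = λ·(5 - 11) - 9 ≡ 9. → (11, 9)

(11, 9)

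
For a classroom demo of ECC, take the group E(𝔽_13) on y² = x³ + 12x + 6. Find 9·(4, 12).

Write G = (4, 12).
Double-and-add on 9 = (1001)₂. Start with G = (4, 12) for the leading 1-bit.
double: tangent at (4, 12): λ = (3·4² + 12)/(2·12) ≡ 8/11. 11⁻¹ ≡ 6 (mod 13), so λ ≡ 8·6 ≡ 9.
  x = λ² - 4 - 4 = 81 - 8 ≡ 8; y = λ·(4 - 8) - 12 ≡ 4. → (8, 4)
double: tangent at (8, 4): λ = (3·8² + 12)/(2·4) ≡ 9/8. 8⁻¹ ≡ 5 (mod 13) since 8·5 = 40 ≡ 1, so λ ≡ 9·5 ≡ 6.
  x = λ² - 8 - 8 = 36 - 16 ≡ 7; y = λ·(8 - 7) - 4 ≡ 2. → (7, 2)
double: tangent at (7, 2): λ = (3·7² + 12)/(2·2) ≡ 3/4. 4⁻¹ ≡ 10 (mod 13) since 4·10 = 40 ≡ 1, so λ ≡ 3·10 ≡ 4.
  x = λ² - 7 - 7 = 16 - 14 ≡ 2; y = λ·(7 - 2) - 2 ≡ 5. → (2, 5)
add G: (2, 5) + (4, 12). λ = (12 - 5)/(4 - 2) ≡ 7/2 mod 13. 2⁻¹ ≡ 7 (mod 13) since 2·7 = 14 ≡ 1, so λ ≡ 10.
  x = λ² - 2 - 4 = 100 - 6 ≡ 3; y = λ·(2 - 3) - 5 ≡ 11. → (3, 11)

(3, 11)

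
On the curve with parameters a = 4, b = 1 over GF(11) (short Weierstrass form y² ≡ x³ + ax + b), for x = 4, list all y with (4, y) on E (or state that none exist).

2, 9

x³ + 4x + 1 = 81 ≡ 4 (mod 11).
Square roots of 4 mod 11: 2 and 9 (since 2² = 4 ≡ 4).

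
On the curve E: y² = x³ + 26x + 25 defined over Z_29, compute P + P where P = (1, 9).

(27, 20)

tangent at (1, 9): λ = (3·1² + 26)/(2·9) ≡ 0/18. 18⁻¹ ≡ 21 (mod 29), so λ ≡ 0·21 ≡ 0.
  x = λ² - 1 - 1 = 0 - 2 ≡ 27; y = λ·(1 - 27) - 9 ≡ 20. → (27, 20)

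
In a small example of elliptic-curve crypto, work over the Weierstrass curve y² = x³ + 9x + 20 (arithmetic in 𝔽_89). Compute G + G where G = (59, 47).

tangent at (59, 47): λ = (3·59² + 9)/(2·47) ≡ 39/5. 5⁻¹ ≡ 18 (mod 89), so λ ≡ 39·18 ≡ 79.
  x = λ² - 59 - 59 = 6241 - 118 ≡ 71; y = λ·(59 - 71) - 47 ≡ 73. → (71, 73)

(71, 73)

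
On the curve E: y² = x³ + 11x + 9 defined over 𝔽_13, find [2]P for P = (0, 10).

tangent at (0, 10): λ = (3·0² + 11)/(2·10) ≡ 11/7. 7⁻¹ ≡ 2 (mod 13), so λ ≡ 11·2 ≡ 9.
  x = λ² - 0 - 0 = 81 - 0 ≡ 3; y = λ·(0 - 3) - 10 ≡ 2. → (3, 2)

(3, 2)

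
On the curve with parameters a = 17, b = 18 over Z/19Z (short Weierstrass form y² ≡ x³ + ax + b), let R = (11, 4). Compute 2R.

tangent at (11, 4): λ = (3·11² + 17)/(2·4) ≡ 0/8. 8⁻¹ ≡ 12 (mod 19), so λ ≡ 0·12 ≡ 0.
  x = λ² - 11 - 11 = 0 - 22 ≡ 16; y = λ·(11 - 16) - 4 ≡ 15. → (16, 15)

(16, 15)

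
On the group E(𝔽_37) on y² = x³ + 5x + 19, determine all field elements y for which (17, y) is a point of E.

none

x³ + 5x + 19 = 5017 ≡ 22 (mod 37).
22 is a non-residue mod 37; no y exists.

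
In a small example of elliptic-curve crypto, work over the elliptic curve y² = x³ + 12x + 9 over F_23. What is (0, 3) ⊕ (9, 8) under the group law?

(0, 3) + (9, 8). λ = (8 - 3)/(9 - 0) ≡ 5/9 mod 23. 9⁻¹ ≡ 18 (mod 23), so λ ≡ 21.
  x = λ² - 0 - 9 = 441 - 9 ≡ 18; y = λ·(0 - 18) - 3 ≡ 10. → (18, 10)

(18, 10)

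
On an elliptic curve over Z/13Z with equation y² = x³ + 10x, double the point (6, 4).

tangent at (6, 4): λ = (3·6² + 10)/(2·4) ≡ 1/8. 8⁻¹ ≡ 5 (mod 13) since 8·5 = 40 ≡ 1, so λ ≡ 1·5 ≡ 5.
  x = λ² - 6 - 6 = 25 - 12 ≡ 0; y = λ·(6 - 0) - 4 ≡ 0. → (0, 0)

(0, 0)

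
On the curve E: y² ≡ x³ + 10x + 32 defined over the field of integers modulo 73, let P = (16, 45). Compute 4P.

(69, 72)

Double-and-add on 4 = (100)₂. Start with P = (16, 45) for the leading 1-bit.
double: tangent at (16, 45): λ = (3·16² + 10)/(2·45) ≡ 48/17. 17⁻¹ ≡ 43 (mod 73), so λ ≡ 48·43 ≡ 20.
  x = λ² - 16 - 16 = 400 - 32 ≡ 3; y = λ·(16 - 3) - 45 ≡ 69. → (3, 69)
double: tangent at (3, 69): λ = (3·3² + 10)/(2·69) ≡ 37/65. 65⁻¹ ≡ 9 (mod 73), so λ ≡ 37·9 ≡ 41.
  x = λ² - 3 - 3 = 1681 - 6 ≡ 69; y = λ·(3 - 69) - 69 ≡ 72. → (69, 72)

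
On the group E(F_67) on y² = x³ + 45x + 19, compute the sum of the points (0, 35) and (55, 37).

(0, 35) + (55, 37). λ = (37 - 35)/(55 - 0) ≡ 2/55 mod 67. 55⁻¹ ≡ 39 (mod 67), so λ ≡ 11.
  x = λ² - 0 - 55 = 121 - 55 ≡ 66; y = λ·(0 - 66) - 35 ≡ 43. → (66, 43)

(66, 43)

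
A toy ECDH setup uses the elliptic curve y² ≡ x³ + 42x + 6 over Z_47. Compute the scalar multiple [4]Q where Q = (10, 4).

Repeated addition: build up to 4Q.
2Q: tangent at (10, 4): λ = (3·10² + 42)/(2·4) ≡ 13/8. 8⁻¹ ≡ 6 (mod 47) since 8·6 = 48 ≡ 1, so λ ≡ 13·6 ≡ 31.
  x = λ² - 10 - 10 = 961 - 20 ≡ 1; y = λ·(10 - 1) - 4 ≡ 40. → (1, 40)
3Q: (1, 40) + (10, 4). λ = (4 - 40)/(10 - 1) ≡ 11/9 mod 47. 9⁻¹ ≡ 21 (mod 47), so λ ≡ 43.
  x = λ² - 1 - 10 = 1849 - 11 ≡ 5; y = λ·(1 - 5) - 40 ≡ 23. → (5, 23)
4Q: (5, 23) + (10, 4). λ = (4 - 23)/(10 - 5) ≡ 28/5 mod 47. 5⁻¹ ≡ 19 (mod 47), so λ ≡ 15.
  x = λ² - 5 - 10 = 225 - 15 ≡ 22; y = λ·(5 - 22) - 23 ≡ 4. → (22, 4)

(22, 4)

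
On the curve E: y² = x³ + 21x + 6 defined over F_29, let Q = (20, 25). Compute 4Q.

(15, 19)

Double-and-add on 4 = (100)₂. Start with Q = (20, 25) for the leading 1-bit.
double: tangent at (20, 25): λ = (3·20² + 21)/(2·25) ≡ 3/21. 21⁻¹ ≡ 18 (mod 29), so λ ≡ 3·18 ≡ 25.
  x = λ² - 20 - 20 = 625 - 40 ≡ 5; y = λ·(20 - 5) - 25 ≡ 2. → (5, 2)
double: tangent at (5, 2): λ = (3·5² + 21)/(2·2) ≡ 9/4. 4⁻¹ ≡ 22 (mod 29), so λ ≡ 9·22 ≡ 24.
  x = λ² - 5 - 5 = 576 - 10 ≡ 15; y = λ·(5 - 15) - 2 ≡ 19. → (15, 19)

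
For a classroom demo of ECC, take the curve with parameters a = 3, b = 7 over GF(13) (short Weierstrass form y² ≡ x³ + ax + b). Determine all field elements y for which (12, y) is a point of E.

x³ + 3x + 7 = 1771 ≡ 3 (mod 13).
Square roots of 3 mod 13: 4 and 9 (since 4² = 16 ≡ 3).

4, 9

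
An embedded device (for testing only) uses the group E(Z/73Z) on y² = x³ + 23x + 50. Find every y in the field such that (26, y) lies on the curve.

none

x³ + 23x + 50 = 18224 ≡ 47 (mod 73).
47 is a non-residue mod 73; no y exists.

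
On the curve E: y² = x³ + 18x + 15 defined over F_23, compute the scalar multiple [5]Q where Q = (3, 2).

Repeated addition: build up to 5Q.
2Q: tangent at (3, 2): λ = (3·3² + 18)/(2·2) ≡ 22/4. 4⁻¹ ≡ 6 (mod 23) since 4·6 = 24 ≡ 1, so λ ≡ 22·6 ≡ 17.
  x = λ² - 3 - 3 = 289 - 6 ≡ 7; y = λ·(3 - 7) - 2 ≡ 22. → (7, 22)
3Q: (7, 22) + (3, 2). λ = (2 - 22)/(3 - 7) ≡ 3/19 mod 23. 19⁻¹ ≡ 17 (mod 23) since 19·17 = 323 ≡ 1, so λ ≡ 5.
  x = λ² - 7 - 3 = 25 - 10 ≡ 15; y = λ·(7 - 15) - 22 ≡ 7. → (15, 7)
4Q: (15, 7) + (3, 2). λ = (2 - 7)/(3 - 15) ≡ 18/11 mod 23. 11⁻¹ ≡ 21 (mod 23), so λ ≡ 10.
  x = λ² - 15 - 3 = 100 - 18 ≡ 13; y = λ·(15 - 13) - 7 ≡ 13. → (13, 13)
5Q: (13, 13) + (3, 2). λ = (2 - 13)/(3 - 13) ≡ 12/13 mod 23. 13⁻¹ ≡ 16 (mod 23), so λ ≡ 8.
  x = λ² - 13 - 3 = 64 - 16 ≡ 2; y = λ·(13 - 2) - 13 ≡ 6. → (2, 6)

(2, 6)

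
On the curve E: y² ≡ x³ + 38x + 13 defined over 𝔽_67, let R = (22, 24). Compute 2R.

(38, 60)

tangent at (22, 24): λ = (3·22² + 38)/(2·24) ≡ 16/48. 48⁻¹ ≡ 7 (mod 67), so λ ≡ 16·7 ≡ 45.
  x = λ² - 22 - 22 = 2025 - 44 ≡ 38; y = λ·(22 - 38) - 24 ≡ 60. → (38, 60)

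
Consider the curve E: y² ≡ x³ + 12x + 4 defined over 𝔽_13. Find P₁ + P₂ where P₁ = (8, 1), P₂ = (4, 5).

(2, 6)

(8, 1) + (4, 5). λ = (5 - 1)/(4 - 8) ≡ 4/9 mod 13. 9⁻¹ ≡ 3 (mod 13), so λ ≡ 12.
  x = λ² - 8 - 4 = 144 - 12 ≡ 2; y = λ·(8 - 2) - 1 ≡ 6. → (2, 6)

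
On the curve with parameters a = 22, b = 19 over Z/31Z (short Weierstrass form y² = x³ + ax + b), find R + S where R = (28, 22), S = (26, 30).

(28, 22) + (26, 30). λ = (30 - 22)/(26 - 28) ≡ 8/29 mod 31. 29⁻¹ ≡ 15 (mod 31), so λ ≡ 27.
  x = λ² - 28 - 26 = 729 - 54 ≡ 24; y = λ·(28 - 24) - 22 ≡ 24. → (24, 24)

(24, 24)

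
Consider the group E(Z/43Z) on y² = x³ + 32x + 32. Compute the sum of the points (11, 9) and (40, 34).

(11, 9) + (40, 34). λ = (34 - 9)/(40 - 11) ≡ 25/29 mod 43. 29⁻¹ ≡ 3 (mod 43), so λ ≡ 32.
  x = λ² - 11 - 40 = 1024 - 51 ≡ 27; y = λ·(11 - 27) - 9 ≡ 38. → (27, 38)

(27, 38)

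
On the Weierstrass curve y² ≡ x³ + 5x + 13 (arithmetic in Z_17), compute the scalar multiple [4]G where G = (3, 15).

Double-and-add on 4 = (100)₂. Start with G = (3, 15) for the leading 1-bit.
double: tangent at (3, 15): λ = (3·3² + 5)/(2·15) ≡ 15/13. 13⁻¹ ≡ 4 (mod 17), so λ ≡ 15·4 ≡ 9.
  x = λ² - 3 - 3 = 81 - 6 ≡ 7; y = λ·(3 - 7) - 15 ≡ 0. → (7, 0)
double: (7, 0) + (7, 0): same x and y₁ ≡ -y₂, so the sum is 𝒪.

O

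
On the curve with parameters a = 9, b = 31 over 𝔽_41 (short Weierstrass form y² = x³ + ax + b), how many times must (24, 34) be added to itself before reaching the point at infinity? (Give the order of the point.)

11

2P: tangent at (24, 34): λ = (3·24² + 9)/(2·34) ≡ 15/27. 27⁻¹ ≡ 38 (mod 41) since 27·38 = 1026 ≡ 1, so λ ≡ 15·38 ≡ 37.
  x = λ² - 24 - 24 = 1369 - 48 ≡ 9; y = λ·(24 - 9) - 34 ≡ 29. → (9, 29)
3P: (9, 29) + (24, 34). λ = (34 - 29)/(24 - 9) ≡ 5/15 mod 41. 15⁻¹ ≡ 11 (mod 41), so λ ≡ 14.
  x = λ² - 9 - 24 = 196 - 33 ≡ 40; y = λ·(9 - 40) - 29 ≡ 29. → (40, 29)
4P: (40, 29) + (24, 34). λ = (34 - 29)/(24 - 40) ≡ 5/25 mod 41. 25⁻¹ ≡ 23 (mod 41), so λ ≡ 33.
  x = λ² - 40 - 24 = 1089 - 64 ≡ 0; y = λ·(40 - 0) - 29 ≡ 20. → (0, 20)
5P: (0, 20) + (24, 34). λ = (34 - 20)/(24 - 0) ≡ 14/24 mod 41. 24⁻¹ ≡ 12 (mod 41), so λ ≡ 4.
  x = λ² - 0 - 24 = 16 - 24 ≡ 33; y = λ·(0 - 33) - 20 ≡ 12. → (33, 12)
6P: (33, 12) + (24, 34). λ = (34 - 12)/(24 - 33) ≡ 22/32 mod 41. 32⁻¹ ≡ 9 (mod 41) since 32·9 = 288 ≡ 1, so λ ≡ 34.
  x = λ² - 33 - 24 = 1156 - 57 ≡ 33; y = λ·(33 - 33) - 12 ≡ 29. → (33, 29)
7P: (33, 29) + (24, 34). λ = (34 - 29)/(24 - 33) ≡ 5/32 mod 41. 32⁻¹ ≡ 9 (mod 41), so λ ≡ 4.
  x = λ² - 33 - 24 = 16 - 57 ≡ 0; y = λ·(33 - 0) - 29 ≡ 21. → (0, 21)
8P: (0, 21) + (24, 34). λ = (34 - 21)/(24 - 0) ≡ 13/24 mod 41. 24⁻¹ ≡ 12 (mod 41) since 24·12 = 288 ≡ 1, so λ ≡ 33.
  x = λ² - 0 - 24 = 1089 - 24 ≡ 40; y = λ·(0 - 40) - 21 ≡ 12. → (40, 12)
9P: (40, 12) + (24, 34). λ = (34 - 12)/(24 - 40) ≡ 22/25 mod 41. 25⁻¹ ≡ 23 (mod 41) since 25·23 = 575 ≡ 1, so λ ≡ 14.
  x = λ² - 40 - 24 = 196 - 64 ≡ 9; y = λ·(40 - 9) - 12 ≡ 12. → (9, 12)
10P: (9, 12) + (24, 34). λ = (34 - 12)/(24 - 9) ≡ 22/15 mod 41. 15⁻¹ ≡ 11 (mod 41), so λ ≡ 37.
  x = λ² - 9 - 24 = 1369 - 33 ≡ 24; y = λ·(9 - 24) - 12 ≡ 7. → (24, 7)
11P: (24, 7) + (24, 34): same x and y₁ ≡ -y₂, so the sum is the point at infinity.
11P = the point at infinity, so the order is 11.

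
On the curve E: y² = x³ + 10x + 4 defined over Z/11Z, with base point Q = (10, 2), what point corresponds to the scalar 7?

(5, 6)

Repeated addition: build up to 7Q.
2Q: tangent at (10, 2): λ = (3·10² + 10)/(2·2) ≡ 2/4. 4⁻¹ ≡ 3 (mod 11), so λ ≡ 2·3 ≡ 6.
  x = λ² - 10 - 10 = 36 - 20 ≡ 5; y = λ·(10 - 5) - 2 ≡ 6. → (5, 6)
3Q: (5, 6) + (10, 2). λ = (2 - 6)/(10 - 5) ≡ 7/5 mod 11. 5⁻¹ ≡ 9 (mod 11), so λ ≡ 8.
  x = λ² - 5 - 10 = 64 - 15 ≡ 5; y = λ·(5 - 5) - 6 ≡ 5. → (5, 5)
4Q: (5, 5) + (10, 2). λ = (2 - 5)/(10 - 5) ≡ 8/5 mod 11. 5⁻¹ ≡ 9 (mod 11), so λ ≡ 6.
  x = λ² - 5 - 10 = 36 - 15 ≡ 10; y = λ·(5 - 10) - 5 ≡ 9. → (10, 9)
5Q: (10, 9) + (10, 2): same x and y₁ ≡ -y₂, so the sum is ∞.
6Q: ∞ + (10, 2) = (10, 2) (identity).
7Q: tangent at (10, 2): λ = (3·10² + 10)/(2·2) ≡ 2/4. 4⁻¹ ≡ 3 (mod 11), so λ ≡ 2·3 ≡ 6.
  x = λ² - 10 - 10 = 36 - 20 ≡ 5; y = λ·(10 - 5) - 2 ≡ 6. → (5, 6)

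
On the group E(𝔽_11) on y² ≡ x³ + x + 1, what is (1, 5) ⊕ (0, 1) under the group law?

(1, 5) + (0, 1). λ = (1 - 5)/(0 - 1) ≡ 7/10 mod 11. 10⁻¹ ≡ 10 (mod 11), so λ ≡ 4.
  x = λ² - 1 - 0 = 16 - 1 ≡ 4; y = λ·(1 - 4) - 5 ≡ 5. → (4, 5)

(4, 5)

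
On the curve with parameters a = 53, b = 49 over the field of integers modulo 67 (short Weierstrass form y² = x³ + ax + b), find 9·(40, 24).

Write Q = (40, 24).
Repeated addition: build up to 9Q.
2Q: tangent at (40, 24): λ = (3·40² + 53)/(2·24) ≡ 29/48. 48⁻¹ ≡ 7 (mod 67) since 48·7 = 336 ≡ 1, so λ ≡ 29·7 ≡ 2.
  x = λ² - 40 - 40 = 4 - 80 ≡ 58; y = λ·(40 - 58) - 24 ≡ 7. → (58, 7)
3Q: (58, 7) + (40, 24). λ = (24 - 7)/(40 - 58) ≡ 17/49 mod 67. 49⁻¹ ≡ 26 (mod 67), so λ ≡ 40.
  x = λ² - 58 - 40 = 1600 - 98 ≡ 28; y = λ·(58 - 28) - 7 ≡ 54. → (28, 54)
4Q: (28, 54) + (40, 24). λ = (24 - 54)/(40 - 28) ≡ 37/12 mod 67. 12⁻¹ ≡ 28 (mod 67), so λ ≡ 31.
  x = λ² - 28 - 40 = 961 - 68 ≡ 22; y = λ·(28 - 22) - 54 ≡ 65. → (22, 65)
5Q: (22, 65) + (40, 24). λ = (24 - 65)/(40 - 22) ≡ 26/18 mod 67. 18⁻¹ ≡ 41 (mod 67), so λ ≡ 61.
  x = λ² - 22 - 40 = 3721 - 62 ≡ 41; y = λ·(22 - 41) - 65 ≡ 49. → (41, 49)
6Q: (41, 49) + (40, 24). λ = (24 - 49)/(40 - 41) ≡ 42/66 mod 67. 66⁻¹ ≡ 66 (mod 67), so λ ≡ 25.
  x = λ² - 41 - 40 = 625 - 81 ≡ 8; y = λ·(41 - 8) - 49 ≡ 39. → (8, 39)
7Q: (8, 39) + (40, 24). λ = (24 - 39)/(40 - 8) ≡ 52/32 mod 67. 32⁻¹ ≡ 44 (mod 67), so λ ≡ 10.
  x = λ² - 8 - 40 = 100 - 48 ≡ 52; y = λ·(8 - 52) - 39 ≡ 57. → (52, 57)
8Q: (52, 57) + (40, 24). λ = (24 - 57)/(40 - 52) ≡ 34/55 mod 67. 55⁻¹ ≡ 39 (mod 67) since 55·39 = 2145 ≡ 1, so λ ≡ 53.
  x = λ² - 52 - 40 = 2809 - 92 ≡ 37; y = λ·(52 - 37) - 57 ≡ 1. → (37, 1)
9Q: (37, 1) + (40, 24). λ = (24 - 1)/(40 - 37) ≡ 23/3 mod 67. 3⁻¹ ≡ 45 (mod 67), so λ ≡ 30.
  x = λ² - 37 - 40 = 900 - 77 ≡ 19; y = λ·(37 - 19) - 1 ≡ 3. → (19, 3)

(19, 3)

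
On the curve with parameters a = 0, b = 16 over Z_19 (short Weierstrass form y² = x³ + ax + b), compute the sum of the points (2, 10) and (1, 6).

(13, 3)

(2, 10) + (1, 6). λ = (6 - 10)/(1 - 2) ≡ 15/18 mod 19. 18⁻¹ ≡ 18 (mod 19), so λ ≡ 4.
  x = λ² - 2 - 1 = 16 - 3 ≡ 13; y = λ·(2 - 13) - 10 ≡ 3. → (13, 3)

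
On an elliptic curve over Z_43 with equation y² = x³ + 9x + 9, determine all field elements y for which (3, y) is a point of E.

x³ + 9x + 9 = 63 ≡ 20 (mod 43).
20 is a non-residue mod 43; no y exists.

none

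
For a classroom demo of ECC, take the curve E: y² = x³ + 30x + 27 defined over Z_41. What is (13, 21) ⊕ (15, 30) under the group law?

(23, 16)

(13, 21) + (15, 30). λ = (30 - 21)/(15 - 13) ≡ 9/2 mod 41. 2⁻¹ ≡ 21 (mod 41), so λ ≡ 25.
  x = λ² - 13 - 15 = 625 - 28 ≡ 23; y = λ·(13 - 23) - 21 ≡ 16. → (23, 16)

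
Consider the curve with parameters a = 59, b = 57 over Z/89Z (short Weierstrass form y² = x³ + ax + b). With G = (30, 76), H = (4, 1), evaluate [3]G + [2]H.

(30, 13)

First 3G:
Repeated addition: build up to 3G.
2G: tangent at (30, 76): λ = (3·30² + 59)/(2·76) ≡ 0/63. 63⁻¹ ≡ 65 (mod 89), so λ ≡ 0·65 ≡ 0.
  x = λ² - 30 - 30 = 0 - 60 ≡ 29; y = λ·(30 - 29) - 76 ≡ 13. → (29, 13)
3G: (29, 13) + (30, 76). λ = (76 - 13)/(30 - 29) ≡ 63/1 mod 89. 1⁻¹ ≡ 1 (mod 89), so λ ≡ 63.
  x = λ² - 29 - 30 = 3969 - 59 ≡ 83; y = λ·(29 - 83) - 13 ≡ 56. → (83, 56)
3G = (83, 56).
Next 2H:
Repeated addition: build up to 2H.
2H: tangent at (4, 1): λ = (3·4² + 59)/(2·1) ≡ 18/2. 2⁻¹ ≡ 45 (mod 89) since 2·45 = 90 ≡ 1, so λ ≡ 18·45 ≡ 9.
  x = λ² - 4 - 4 = 81 - 8 ≡ 73; y = λ·(4 - 73) - 1 ≡ 1. → (73, 1)
2H = (73, 1).
Finally 3G + 2H:
(83, 56) + (73, 1). λ = (1 - 56)/(73 - 83) ≡ 34/79 mod 89. 79⁻¹ ≡ 80 (mod 89), so λ ≡ 50.
  x = λ² - 83 - 73 = 2500 - 156 ≡ 30; y = λ·(83 - 30) - 56 ≡ 13. → (30, 13)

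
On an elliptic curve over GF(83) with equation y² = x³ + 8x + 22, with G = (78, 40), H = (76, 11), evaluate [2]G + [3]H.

First 2G:
Repeated addition: build up to 2G.
2G: tangent at (78, 40): λ = (3·78² + 8)/(2·40) ≡ 0/80. 80⁻¹ ≡ 55 (mod 83) since 80·55 = 4400 ≡ 1, so λ ≡ 0·55 ≡ 0.
  x = λ² - 78 - 78 = 0 - 156 ≡ 10; y = λ·(78 - 10) - 40 ≡ 43. → (10, 43)
2G = (10, 43).
Next 3H:
Repeated addition: build up to 3H.
2H: tangent at (76, 11): λ = (3·76² + 8)/(2·11) ≡ 72/22. 22⁻¹ ≡ 34 (mod 83) since 22·34 = 748 ≡ 1, so λ ≡ 72·34 ≡ 41.
  x = λ² - 76 - 76 = 1681 - 152 ≡ 35; y = λ·(76 - 35) - 11 ≡ 10. → (35, 10)
3H: (35, 10) + (76, 11). λ = (11 - 10)/(76 - 35) ≡ 1/41 mod 83. 41⁻¹ ≡ 81 (mod 83) since 41·81 = 3321 ≡ 1, so λ ≡ 81.
  x = λ² - 35 - 76 = 6561 - 111 ≡ 59; y = λ·(35 - 59) - 10 ≡ 38. → (59, 38)
3H = (59, 38).
Finally 2G + 3H:
(10, 43) + (59, 38). λ = (38 - 43)/(59 - 10) ≡ 78/49 mod 83. 49⁻¹ ≡ 61 (mod 83), so λ ≡ 27.
  x = λ² - 10 - 59 = 729 - 69 ≡ 79; y = λ·(10 - 79) - 43 ≡ 3. → (79, 3)

(79, 3)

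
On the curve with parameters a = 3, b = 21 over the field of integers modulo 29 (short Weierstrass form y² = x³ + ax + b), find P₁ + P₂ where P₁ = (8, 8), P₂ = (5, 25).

(3, 12)

(8, 8) + (5, 25). λ = (25 - 8)/(5 - 8) ≡ 17/26 mod 29. 26⁻¹ ≡ 19 (mod 29), so λ ≡ 4.
  x = λ² - 8 - 5 = 16 - 13 ≡ 3; y = λ·(8 - 3) - 8 ≡ 12. → (3, 12)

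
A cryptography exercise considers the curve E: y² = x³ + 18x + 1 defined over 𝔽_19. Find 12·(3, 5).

(3, 5)

Write P = (3, 5).
Double-and-add on 12 = (1100)₂. Start with P = (3, 5) for the leading 1-bit.
double: tangent at (3, 5): λ = (3·3² + 18)/(2·5) ≡ 7/10. 10⁻¹ ≡ 2 (mod 19), so λ ≡ 7·2 ≡ 14.
  x = λ² - 3 - 3 = 196 - 6 ≡ 0; y = λ·(3 - 0) - 5 ≡ 18. → (0, 18)
add P: (0, 18) + (3, 5). λ = (5 - 18)/(3 - 0) ≡ 6/3 mod 19. 3⁻¹ ≡ 13 (mod 19), so λ ≡ 2.
  x = λ² - 0 - 3 = 4 - 3 ≡ 1; y = λ·(0 - 1) - 18 ≡ 18. → (1, 18)
double: tangent at (1, 18): λ = (3·1² + 18)/(2·18) ≡ 2/17. 17⁻¹ ≡ 9 (mod 19) since 17·9 = 153 ≡ 1, so λ ≡ 2·9 ≡ 18.
  x = λ² - 1 - 1 = 324 - 2 ≡ 18; y = λ·(1 - 18) - 18 ≡ 18. → (18, 18)
double: tangent at (18, 18): λ = (3·18² + 18)/(2·18) ≡ 2/17. 17⁻¹ ≡ 9 (mod 19) since 17·9 = 153 ≡ 1, so λ ≡ 2·9 ≡ 18.
  x = λ² - 18 - 18 = 324 - 36 ≡ 3; y = λ·(18 - 3) - 18 ≡ 5. → (3, 5)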